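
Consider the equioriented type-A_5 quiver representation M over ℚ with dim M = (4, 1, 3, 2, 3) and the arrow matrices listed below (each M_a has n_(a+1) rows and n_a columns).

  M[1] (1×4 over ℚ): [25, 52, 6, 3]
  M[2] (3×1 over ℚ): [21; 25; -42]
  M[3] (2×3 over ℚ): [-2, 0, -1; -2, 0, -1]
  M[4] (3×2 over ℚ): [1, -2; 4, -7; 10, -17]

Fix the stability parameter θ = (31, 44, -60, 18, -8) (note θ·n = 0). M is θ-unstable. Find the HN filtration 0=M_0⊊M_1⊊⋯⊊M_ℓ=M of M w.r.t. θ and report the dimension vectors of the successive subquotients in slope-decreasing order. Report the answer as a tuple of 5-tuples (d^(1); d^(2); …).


Barcode: M ≅ I[1,1]^3, I[1,3], I[3,3], I[3,5], I[4,5], I[5,5]. HN layers by μ_θ (4 steps, strictly decreasing):
  μ^(1)=31; μ^(2)=5; μ^(3)=-8; μ^(4)=-60

((3, 0, 0, 0, 0); (1, 1, 1, 2, 2); (0, 0, 0, 0, 1); (0, 0, 2, 0, 0))


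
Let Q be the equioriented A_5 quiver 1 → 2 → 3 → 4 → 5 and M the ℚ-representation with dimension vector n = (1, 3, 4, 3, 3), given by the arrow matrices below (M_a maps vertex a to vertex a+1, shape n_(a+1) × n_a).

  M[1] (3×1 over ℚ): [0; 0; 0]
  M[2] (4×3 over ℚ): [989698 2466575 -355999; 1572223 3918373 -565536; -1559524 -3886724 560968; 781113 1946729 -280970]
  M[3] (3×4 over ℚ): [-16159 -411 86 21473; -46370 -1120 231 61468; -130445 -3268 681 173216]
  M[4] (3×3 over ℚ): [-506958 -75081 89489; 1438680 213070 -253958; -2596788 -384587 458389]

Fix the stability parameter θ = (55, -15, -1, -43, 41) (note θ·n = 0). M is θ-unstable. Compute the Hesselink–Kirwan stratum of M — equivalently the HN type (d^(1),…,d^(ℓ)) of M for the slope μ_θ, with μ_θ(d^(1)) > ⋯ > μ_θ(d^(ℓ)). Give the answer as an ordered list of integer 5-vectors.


Barcode: M ≅ I[1,1], I[2,2], I[2,3], I[2,5], I[3,5]^2. HN layers by μ_θ (6 steps, strictly decreasing):
  μ^(1)=55; μ^(2)=41; μ^(3)=-1; μ^(4)=-15; μ^(5)=-59/3; μ^(6)=-22

((1, 0, 0, 0, 0); (0, 0, 0, 0, 3); (0, 0, 1, 0, 0); (0, 2, 0, 0, 0); (0, 1, 1, 1, 0); (0, 0, 2, 2, 0))


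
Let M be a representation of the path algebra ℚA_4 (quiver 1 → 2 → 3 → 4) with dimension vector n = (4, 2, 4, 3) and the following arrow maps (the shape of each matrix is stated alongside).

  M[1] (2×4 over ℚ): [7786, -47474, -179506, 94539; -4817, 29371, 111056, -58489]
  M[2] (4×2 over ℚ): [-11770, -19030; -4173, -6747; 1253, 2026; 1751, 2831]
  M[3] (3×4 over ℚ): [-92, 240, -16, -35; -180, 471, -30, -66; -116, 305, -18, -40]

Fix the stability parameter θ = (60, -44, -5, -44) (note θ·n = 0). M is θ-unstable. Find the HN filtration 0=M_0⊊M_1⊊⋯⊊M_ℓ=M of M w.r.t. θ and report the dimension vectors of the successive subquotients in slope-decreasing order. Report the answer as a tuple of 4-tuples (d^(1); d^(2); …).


Interval decomposition of M: I[1,1]^2, I[1,3], I[1,4], I[3,3], I[3,4], I[4,4].
HN type (ℓ=6): μ^(1)=60; μ^(2)=11/3; μ^(3)=-5; μ^(4)=-33/4; μ^(5)=-49/2; μ^(6)=-44

((2, 0, 0, 0); (1, 1, 1, 0); (0, 0, 1, 0); (1, 1, 1, 1); (0, 0, 1, 1); (0, 0, 0, 1))


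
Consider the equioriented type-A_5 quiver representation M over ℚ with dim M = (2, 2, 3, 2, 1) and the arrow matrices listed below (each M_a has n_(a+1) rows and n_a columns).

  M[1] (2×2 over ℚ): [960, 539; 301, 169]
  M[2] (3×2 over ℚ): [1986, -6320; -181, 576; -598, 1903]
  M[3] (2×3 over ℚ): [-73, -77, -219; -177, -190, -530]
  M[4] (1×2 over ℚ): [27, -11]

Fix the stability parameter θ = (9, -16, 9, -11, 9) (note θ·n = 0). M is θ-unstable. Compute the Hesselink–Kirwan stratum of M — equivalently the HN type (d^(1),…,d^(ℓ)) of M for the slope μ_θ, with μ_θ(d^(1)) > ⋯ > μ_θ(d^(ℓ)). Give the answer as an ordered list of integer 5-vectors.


Interval decomposition of M: I[1,4], I[1,5], I[3,3].
HN type (ℓ=3): μ^(1)=9; μ^(2)=-1; μ^(3)=-7/2

((0, 0, 1, 0, 1); (0, 0, 2, 2, 0); (2, 2, 0, 0, 0))


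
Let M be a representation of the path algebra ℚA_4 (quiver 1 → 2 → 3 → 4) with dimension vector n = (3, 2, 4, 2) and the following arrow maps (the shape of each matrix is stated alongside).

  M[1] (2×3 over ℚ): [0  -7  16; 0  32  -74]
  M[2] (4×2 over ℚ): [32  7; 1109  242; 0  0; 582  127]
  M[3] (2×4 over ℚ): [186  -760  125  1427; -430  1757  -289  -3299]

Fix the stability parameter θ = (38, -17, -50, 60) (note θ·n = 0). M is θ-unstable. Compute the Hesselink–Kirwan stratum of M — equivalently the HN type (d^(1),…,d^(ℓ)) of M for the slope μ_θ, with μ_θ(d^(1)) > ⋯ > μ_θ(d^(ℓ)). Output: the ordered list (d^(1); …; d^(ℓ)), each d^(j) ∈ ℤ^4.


Barcode: M ≅ I[1,1], I[1,4]^2, I[3,3]^2. HN layers by μ_θ (4 steps, strictly decreasing):
  μ^(1)=60; μ^(2)=38; μ^(3)=-29/3; μ^(4)=-50

((0, 0, 0, 2); (1, 0, 0, 0); (2, 2, 2, 0); (0, 0, 2, 0))


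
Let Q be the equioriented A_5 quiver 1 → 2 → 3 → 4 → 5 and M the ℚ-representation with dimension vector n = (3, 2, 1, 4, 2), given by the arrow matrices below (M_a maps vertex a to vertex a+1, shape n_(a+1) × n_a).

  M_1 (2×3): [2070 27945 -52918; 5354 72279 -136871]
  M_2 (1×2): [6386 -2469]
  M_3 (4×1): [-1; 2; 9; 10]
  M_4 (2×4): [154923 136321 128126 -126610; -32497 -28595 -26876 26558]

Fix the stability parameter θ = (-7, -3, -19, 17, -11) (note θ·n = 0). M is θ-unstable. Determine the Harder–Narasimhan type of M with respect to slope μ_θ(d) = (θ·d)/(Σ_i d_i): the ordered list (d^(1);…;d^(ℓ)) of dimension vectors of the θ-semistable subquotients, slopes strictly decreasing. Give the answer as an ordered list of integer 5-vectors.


Interval decomposition of M: I[1,1], I[1,2], I[1,5], I[4,4]^2, I[4,5].
HN type (ℓ=5): μ^(1)=17; μ^(2)=3; μ^(3)=-3; μ^(4)=-7; μ^(5)=-29/3

((0, 0, 0, 2, 0); (0, 0, 0, 2, 2); (0, 1, 0, 0, 0); (2, 0, 0, 0, 0); (1, 1, 1, 0, 0))


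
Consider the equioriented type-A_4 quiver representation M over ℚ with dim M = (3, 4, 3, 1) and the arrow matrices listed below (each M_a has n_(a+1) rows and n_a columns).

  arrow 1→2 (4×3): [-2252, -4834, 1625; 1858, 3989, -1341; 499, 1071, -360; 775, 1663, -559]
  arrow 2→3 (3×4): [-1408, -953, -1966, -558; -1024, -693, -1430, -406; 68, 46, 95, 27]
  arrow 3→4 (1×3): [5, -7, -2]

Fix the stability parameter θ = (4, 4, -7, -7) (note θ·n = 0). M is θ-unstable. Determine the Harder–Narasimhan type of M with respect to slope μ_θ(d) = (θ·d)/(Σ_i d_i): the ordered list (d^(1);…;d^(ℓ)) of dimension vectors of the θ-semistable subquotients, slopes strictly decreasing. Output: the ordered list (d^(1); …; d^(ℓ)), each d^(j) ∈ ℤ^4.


Barcode: M ≅ I[1,2], I[1,3], I[1,4], I[2,2], I[3,3]. HN layers by μ_θ (4 steps, strictly decreasing):
  μ^(1)=4; μ^(2)=1/3; μ^(3)=-3/2; μ^(4)=-7

((1, 2, 0, 0); (1, 1, 1, 0); (1, 1, 1, 1); (0, 0, 1, 0))


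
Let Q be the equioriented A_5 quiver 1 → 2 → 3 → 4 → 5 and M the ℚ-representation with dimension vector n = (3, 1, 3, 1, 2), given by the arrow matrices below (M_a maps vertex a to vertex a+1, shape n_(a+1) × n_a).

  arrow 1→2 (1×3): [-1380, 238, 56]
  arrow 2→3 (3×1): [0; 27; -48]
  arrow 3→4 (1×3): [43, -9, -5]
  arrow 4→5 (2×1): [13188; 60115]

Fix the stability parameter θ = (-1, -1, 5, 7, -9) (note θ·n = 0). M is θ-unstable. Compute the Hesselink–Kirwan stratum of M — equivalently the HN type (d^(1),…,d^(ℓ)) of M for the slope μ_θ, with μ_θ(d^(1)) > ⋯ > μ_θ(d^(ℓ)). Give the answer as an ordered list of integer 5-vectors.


Interval decomposition of M: I[1,1]^2, I[1,5], I[3,3]^2, I[5,5].
HN type (ℓ=4): μ^(1)=5; μ^(2)=1; μ^(3)=-1; μ^(4)=-9

((0, 0, 2, 0, 0); (0, 0, 1, 1, 1); (3, 1, 0, 0, 0); (0, 0, 0, 0, 1))


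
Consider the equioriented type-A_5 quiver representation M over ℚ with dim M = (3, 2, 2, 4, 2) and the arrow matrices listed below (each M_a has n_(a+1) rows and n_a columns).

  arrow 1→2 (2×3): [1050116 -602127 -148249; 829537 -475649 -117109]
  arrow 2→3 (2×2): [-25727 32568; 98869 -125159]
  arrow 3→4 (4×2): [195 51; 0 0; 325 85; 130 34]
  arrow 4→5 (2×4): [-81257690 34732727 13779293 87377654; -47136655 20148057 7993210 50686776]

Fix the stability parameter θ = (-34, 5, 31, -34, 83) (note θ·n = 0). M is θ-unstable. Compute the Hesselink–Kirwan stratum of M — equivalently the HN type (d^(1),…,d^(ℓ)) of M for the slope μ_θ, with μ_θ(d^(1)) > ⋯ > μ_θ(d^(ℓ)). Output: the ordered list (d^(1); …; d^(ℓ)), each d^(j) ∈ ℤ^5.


Interval decomposition of M: I[1,1], I[1,3], I[1,5], I[4,4]^2, I[4,5].
HN type (ℓ=5): μ^(1)=83; μ^(2)=31; μ^(3)=5; μ^(4)=2/3; μ^(5)=-34

((0, 0, 0, 0, 2); (0, 0, 1, 0, 0); (0, 1, 0, 0, 0); (0, 1, 1, 1, 0); (3, 0, 0, 3, 0))


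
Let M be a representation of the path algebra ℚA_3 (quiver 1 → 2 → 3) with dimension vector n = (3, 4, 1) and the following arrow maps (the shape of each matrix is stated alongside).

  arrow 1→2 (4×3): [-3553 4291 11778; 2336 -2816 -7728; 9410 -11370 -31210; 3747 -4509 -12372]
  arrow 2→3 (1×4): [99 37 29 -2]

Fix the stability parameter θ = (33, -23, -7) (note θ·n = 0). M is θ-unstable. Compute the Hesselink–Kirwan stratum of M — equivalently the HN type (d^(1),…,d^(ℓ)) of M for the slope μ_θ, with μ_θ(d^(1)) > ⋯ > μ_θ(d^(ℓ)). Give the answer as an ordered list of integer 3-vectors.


Barcode: M ≅ I[1,1], I[1,2], I[1,3], I[2,2]^2. HN layers by μ_θ (4 steps, strictly decreasing):
  μ^(1)=33; μ^(2)=5; μ^(3)=1; μ^(4)=-23

((1, 0, 0); (1, 1, 0); (1, 1, 1); (0, 2, 0))


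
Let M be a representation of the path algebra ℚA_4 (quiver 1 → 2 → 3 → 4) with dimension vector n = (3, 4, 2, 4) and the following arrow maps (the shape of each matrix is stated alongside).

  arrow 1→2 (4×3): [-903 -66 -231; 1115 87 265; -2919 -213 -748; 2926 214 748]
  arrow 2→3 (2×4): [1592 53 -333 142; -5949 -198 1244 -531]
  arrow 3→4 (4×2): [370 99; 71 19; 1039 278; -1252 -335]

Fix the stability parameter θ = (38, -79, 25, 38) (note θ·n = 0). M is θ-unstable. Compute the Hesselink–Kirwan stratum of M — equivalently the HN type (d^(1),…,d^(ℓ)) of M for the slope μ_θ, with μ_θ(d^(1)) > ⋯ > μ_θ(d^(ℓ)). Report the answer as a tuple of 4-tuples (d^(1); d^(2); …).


Barcode: M ≅ I[1,2], I[1,4]^2, I[2,2], I[4,4]^2. HN layers by μ_θ (4 steps, strictly decreasing):
  μ^(1)=38; μ^(2)=25; μ^(3)=-41/2; μ^(4)=-79

((0, 0, 0, 4); (0, 0, 2, 0); (3, 3, 0, 0); (0, 1, 0, 0))


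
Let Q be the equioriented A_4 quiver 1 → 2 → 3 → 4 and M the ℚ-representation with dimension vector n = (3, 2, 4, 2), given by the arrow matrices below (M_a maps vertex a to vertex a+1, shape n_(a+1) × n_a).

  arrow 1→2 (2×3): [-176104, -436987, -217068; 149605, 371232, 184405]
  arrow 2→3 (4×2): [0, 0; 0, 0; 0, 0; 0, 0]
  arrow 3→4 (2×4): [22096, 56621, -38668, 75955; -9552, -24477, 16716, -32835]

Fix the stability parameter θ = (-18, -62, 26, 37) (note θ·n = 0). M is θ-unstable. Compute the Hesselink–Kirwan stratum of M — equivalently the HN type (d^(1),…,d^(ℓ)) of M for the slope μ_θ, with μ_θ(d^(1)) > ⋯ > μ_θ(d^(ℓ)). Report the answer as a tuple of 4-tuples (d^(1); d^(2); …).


Interval decomposition of M: I[1,1], I[1,2]^2, I[3,3]^3, I[3,4], I[4,4].
HN type (ℓ=4): μ^(1)=37; μ^(2)=26; μ^(3)=-18; μ^(4)=-40

((0, 0, 0, 2); (0, 0, 4, 0); (1, 0, 0, 0); (2, 2, 0, 0))


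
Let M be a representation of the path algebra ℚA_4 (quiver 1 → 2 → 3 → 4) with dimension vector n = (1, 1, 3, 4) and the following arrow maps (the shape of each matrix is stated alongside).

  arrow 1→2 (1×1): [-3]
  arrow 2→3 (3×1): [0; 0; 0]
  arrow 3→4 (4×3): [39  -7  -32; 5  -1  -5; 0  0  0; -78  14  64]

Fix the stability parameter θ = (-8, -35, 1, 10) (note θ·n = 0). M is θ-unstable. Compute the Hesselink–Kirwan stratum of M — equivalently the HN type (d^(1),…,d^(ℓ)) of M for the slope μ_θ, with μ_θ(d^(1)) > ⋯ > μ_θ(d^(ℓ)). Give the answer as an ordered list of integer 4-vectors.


Barcode: M ≅ I[1,2], I[3,3], I[3,4]^2, I[4,4]^2. HN layers by μ_θ (3 steps, strictly decreasing):
  μ^(1)=10; μ^(2)=1; μ^(3)=-43/2

((0, 0, 0, 4); (0, 0, 3, 0); (1, 1, 0, 0))


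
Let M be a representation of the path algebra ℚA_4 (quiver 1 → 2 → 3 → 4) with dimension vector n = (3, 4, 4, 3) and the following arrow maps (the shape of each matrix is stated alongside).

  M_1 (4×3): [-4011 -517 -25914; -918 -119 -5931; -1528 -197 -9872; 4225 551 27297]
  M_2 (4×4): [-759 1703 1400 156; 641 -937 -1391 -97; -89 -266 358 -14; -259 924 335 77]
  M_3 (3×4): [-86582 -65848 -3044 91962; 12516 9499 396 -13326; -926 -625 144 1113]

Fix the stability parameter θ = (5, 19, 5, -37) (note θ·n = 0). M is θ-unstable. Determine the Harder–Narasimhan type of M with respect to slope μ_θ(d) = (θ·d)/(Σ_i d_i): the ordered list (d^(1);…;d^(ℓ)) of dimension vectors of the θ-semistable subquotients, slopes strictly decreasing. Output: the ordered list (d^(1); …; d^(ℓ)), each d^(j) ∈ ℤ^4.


Barcode: M ≅ I[1,4]^3, I[2,2], I[3,3]. HN layers by μ_θ (3 steps, strictly decreasing):
  μ^(1)=19; μ^(2)=5; μ^(3)=-2

((0, 1, 0, 0); (0, 0, 1, 0); (3, 3, 3, 3))


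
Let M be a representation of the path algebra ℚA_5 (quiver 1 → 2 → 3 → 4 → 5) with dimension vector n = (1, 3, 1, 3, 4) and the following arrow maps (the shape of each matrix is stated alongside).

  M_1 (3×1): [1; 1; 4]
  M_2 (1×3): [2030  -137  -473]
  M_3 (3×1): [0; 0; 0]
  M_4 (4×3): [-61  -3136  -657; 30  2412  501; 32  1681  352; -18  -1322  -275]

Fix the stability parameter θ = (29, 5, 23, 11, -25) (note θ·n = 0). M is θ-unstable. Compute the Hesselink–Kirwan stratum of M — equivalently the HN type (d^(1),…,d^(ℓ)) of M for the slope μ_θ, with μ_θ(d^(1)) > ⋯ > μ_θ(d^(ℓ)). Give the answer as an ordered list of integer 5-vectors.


Barcode: M ≅ I[1,3], I[2,2]^2, I[4,5]^3, I[5,5]. HN layers by μ_θ (5 steps, strictly decreasing):
  μ^(1)=23; μ^(2)=17; μ^(3)=5; μ^(4)=-7; μ^(5)=-25

((0, 0, 1, 0, 0); (1, 1, 0, 0, 0); (0, 2, 0, 0, 0); (0, 0, 0, 3, 3); (0, 0, 0, 0, 1))


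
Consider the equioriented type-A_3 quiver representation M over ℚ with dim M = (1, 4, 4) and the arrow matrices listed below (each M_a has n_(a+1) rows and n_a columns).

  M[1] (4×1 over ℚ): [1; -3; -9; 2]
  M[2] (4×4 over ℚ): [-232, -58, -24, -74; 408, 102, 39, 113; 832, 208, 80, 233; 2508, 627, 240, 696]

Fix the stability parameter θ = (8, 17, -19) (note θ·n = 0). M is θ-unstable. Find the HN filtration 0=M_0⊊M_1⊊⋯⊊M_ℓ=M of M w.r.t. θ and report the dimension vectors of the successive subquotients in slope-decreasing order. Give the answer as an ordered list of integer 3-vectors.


Via rank(M_{q-1}∘⋯∘M_p): M ≅ I[1,3], I[2,2], I[2,3]^2, I[3,3].
μ_θ-semistable layers: μ^(1)=17; μ^(2)=2; μ^(3)=-1; μ^(4)=-19

((0, 1, 0); (1, 1, 1); (0, 2, 2); (0, 0, 1))


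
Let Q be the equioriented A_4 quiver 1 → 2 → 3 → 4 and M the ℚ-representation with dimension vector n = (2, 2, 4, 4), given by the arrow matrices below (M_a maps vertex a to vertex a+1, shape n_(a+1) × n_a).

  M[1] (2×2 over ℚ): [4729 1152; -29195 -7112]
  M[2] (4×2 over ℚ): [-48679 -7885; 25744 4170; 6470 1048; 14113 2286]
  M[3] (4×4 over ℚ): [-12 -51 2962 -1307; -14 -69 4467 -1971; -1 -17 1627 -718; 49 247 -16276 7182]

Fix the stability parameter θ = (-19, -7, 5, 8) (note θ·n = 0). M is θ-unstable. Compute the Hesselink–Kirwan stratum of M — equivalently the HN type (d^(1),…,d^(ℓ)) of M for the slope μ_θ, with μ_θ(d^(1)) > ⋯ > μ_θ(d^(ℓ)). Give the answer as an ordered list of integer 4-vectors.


Barcode: M ≅ I[1,4]^2, I[3,4]^2. HN layers by μ_θ (4 steps, strictly decreasing):
  μ^(1)=8; μ^(2)=5; μ^(3)=-7; μ^(4)=-19

((0, 0, 0, 4); (0, 0, 4, 0); (0, 2, 0, 0); (2, 0, 0, 0))


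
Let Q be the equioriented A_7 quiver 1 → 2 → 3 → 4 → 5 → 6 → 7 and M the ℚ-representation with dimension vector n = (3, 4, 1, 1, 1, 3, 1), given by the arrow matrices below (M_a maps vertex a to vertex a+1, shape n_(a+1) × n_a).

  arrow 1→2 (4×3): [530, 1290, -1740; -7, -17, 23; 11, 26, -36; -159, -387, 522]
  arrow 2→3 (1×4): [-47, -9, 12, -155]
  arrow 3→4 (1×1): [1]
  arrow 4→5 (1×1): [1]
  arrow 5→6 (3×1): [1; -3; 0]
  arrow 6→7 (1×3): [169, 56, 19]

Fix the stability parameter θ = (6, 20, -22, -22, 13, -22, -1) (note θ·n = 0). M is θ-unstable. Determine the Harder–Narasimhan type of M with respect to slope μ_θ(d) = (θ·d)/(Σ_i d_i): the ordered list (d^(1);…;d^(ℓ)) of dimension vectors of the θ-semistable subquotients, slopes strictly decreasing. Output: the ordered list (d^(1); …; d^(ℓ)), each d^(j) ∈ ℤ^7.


Via rank(M_{q-1}∘⋯∘M_p): M ≅ I[1,2]^2, I[1,7], I[2,2], I[6,6]^2.
μ_θ-semistable layers: μ^(1)=20; μ^(2)=6; μ^(3)=-1; μ^(4)=-9/2; μ^(5)=-22

((0, 3, 0, 0, 0, 0, 0); (2, 0, 0, 0, 0, 0, 0); (0, 0, 0, 0, 0, 0, 1); (1, 1, 1, 1, 1, 1, 0); (0, 0, 0, 0, 0, 2, 0))


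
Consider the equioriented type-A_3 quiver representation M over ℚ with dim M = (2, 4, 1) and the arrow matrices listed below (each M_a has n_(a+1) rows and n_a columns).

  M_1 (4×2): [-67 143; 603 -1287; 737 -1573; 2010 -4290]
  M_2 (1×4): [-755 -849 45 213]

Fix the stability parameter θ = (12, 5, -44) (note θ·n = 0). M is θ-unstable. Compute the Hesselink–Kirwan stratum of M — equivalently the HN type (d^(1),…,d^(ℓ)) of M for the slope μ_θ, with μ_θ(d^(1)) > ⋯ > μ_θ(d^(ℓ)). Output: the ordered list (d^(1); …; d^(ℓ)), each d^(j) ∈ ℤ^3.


Via rank(M_{q-1}∘⋯∘M_p): M ≅ I[1,1], I[1,3], I[2,2]^3.
μ_θ-semistable layers: μ^(1)=12; μ^(2)=5; μ^(3)=-9

((1, 0, 0); (0, 3, 0); (1, 1, 1))


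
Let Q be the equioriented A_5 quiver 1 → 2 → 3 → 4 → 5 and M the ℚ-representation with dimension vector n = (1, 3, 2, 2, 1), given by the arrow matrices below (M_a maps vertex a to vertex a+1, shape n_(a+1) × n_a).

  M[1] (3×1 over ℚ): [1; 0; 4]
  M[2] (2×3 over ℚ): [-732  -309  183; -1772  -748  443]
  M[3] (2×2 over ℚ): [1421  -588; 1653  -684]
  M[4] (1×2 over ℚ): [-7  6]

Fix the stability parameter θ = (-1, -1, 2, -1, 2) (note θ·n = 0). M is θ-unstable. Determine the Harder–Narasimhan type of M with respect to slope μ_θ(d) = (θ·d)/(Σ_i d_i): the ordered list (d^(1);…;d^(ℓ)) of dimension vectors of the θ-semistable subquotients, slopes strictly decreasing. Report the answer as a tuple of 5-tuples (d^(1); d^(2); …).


Via rank(M_{q-1}∘⋯∘M_p): M ≅ I[1,2], I[2,3], I[2,5], I[4,4].
μ_θ-semistable layers: μ^(1)=2; μ^(2)=1/2; μ^(3)=-1

((0, 0, 1, 0, 1); (0, 0, 1, 1, 0); (1, 3, 0, 1, 0))


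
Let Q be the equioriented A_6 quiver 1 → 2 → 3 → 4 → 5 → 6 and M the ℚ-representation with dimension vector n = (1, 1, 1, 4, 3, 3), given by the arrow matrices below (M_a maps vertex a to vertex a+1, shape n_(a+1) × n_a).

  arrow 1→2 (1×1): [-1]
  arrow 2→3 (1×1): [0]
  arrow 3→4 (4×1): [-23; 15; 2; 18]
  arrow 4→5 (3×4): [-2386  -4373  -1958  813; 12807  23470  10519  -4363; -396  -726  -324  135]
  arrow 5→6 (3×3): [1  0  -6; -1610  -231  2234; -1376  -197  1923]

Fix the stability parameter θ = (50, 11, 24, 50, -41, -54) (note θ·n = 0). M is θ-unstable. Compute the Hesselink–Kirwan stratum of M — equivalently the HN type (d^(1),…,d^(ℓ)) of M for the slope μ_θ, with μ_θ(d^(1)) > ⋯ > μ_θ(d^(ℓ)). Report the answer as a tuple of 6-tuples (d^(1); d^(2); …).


Via rank(M_{q-1}∘⋯∘M_p): M ≅ I[1,2], I[3,6], I[4,4], I[4,6]^2.
μ_θ-semistable layers: μ^(1)=50; μ^(2)=61/2; μ^(3)=-21/4; μ^(4)=-15

((0, 0, 0, 1, 0, 0); (1, 1, 0, 0, 0, 0); (0, 0, 1, 1, 1, 1); (0, 0, 0, 2, 2, 2))


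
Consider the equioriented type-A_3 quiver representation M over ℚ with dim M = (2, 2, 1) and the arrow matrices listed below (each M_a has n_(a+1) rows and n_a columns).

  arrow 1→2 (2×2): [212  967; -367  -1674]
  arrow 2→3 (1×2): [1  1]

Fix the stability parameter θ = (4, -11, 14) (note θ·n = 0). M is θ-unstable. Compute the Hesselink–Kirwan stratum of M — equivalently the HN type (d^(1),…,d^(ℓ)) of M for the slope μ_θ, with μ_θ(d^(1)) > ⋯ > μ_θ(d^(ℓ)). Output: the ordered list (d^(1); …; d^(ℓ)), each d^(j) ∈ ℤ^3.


Interval decomposition of M: I[1,2], I[1,3].
HN type (ℓ=2): μ^(1)=14; μ^(2)=-7/2

((0, 0, 1); (2, 2, 0))


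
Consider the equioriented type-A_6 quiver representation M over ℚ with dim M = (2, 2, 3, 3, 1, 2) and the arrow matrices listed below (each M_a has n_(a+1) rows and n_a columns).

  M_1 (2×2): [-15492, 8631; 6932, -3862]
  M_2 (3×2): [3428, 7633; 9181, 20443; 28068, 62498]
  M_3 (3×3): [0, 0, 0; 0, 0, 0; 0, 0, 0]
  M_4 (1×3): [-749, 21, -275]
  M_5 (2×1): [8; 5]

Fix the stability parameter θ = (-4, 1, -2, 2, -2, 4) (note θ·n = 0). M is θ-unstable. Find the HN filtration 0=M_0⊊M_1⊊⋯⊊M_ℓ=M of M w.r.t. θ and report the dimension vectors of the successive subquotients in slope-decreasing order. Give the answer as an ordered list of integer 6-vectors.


Interval decomposition of M: I[1,3]^2, I[3,3], I[4,4]^2, I[4,6], I[6,6].
HN type (ℓ=6): μ^(1)=4; μ^(2)=2; μ^(3)=0; μ^(4)=-1/2; μ^(5)=-2; μ^(6)=-4

((0, 0, 0, 0, 0, 2); (0, 0, 0, 2, 0, 0); (0, 0, 0, 1, 1, 0); (0, 2, 2, 0, 0, 0); (0, 0, 1, 0, 0, 0); (2, 0, 0, 0, 0, 0))


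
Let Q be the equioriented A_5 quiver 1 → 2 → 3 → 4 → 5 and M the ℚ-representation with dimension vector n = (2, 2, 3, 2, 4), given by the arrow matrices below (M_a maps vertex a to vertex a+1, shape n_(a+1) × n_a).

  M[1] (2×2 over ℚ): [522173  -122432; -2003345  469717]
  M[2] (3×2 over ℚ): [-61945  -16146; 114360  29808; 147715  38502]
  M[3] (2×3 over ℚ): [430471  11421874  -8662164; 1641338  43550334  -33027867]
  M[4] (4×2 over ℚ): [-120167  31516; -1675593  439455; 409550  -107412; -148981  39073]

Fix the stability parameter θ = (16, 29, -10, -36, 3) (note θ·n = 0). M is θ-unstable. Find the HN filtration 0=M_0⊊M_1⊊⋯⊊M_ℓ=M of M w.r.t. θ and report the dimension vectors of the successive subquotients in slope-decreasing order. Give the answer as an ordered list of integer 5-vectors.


Interval decomposition of M: I[1,2], I[1,5], I[3,3], I[3,5], I[5,5]^2.
HN type (ℓ=6): μ^(1)=29; μ^(2)=16; μ^(3)=3; μ^(4)=-1/4; μ^(5)=-10; μ^(6)=-23

((0, 1, 0, 0, 0); (1, 0, 0, 0, 0); (0, 0, 0, 0, 4); (1, 1, 1, 1, 0); (0, 0, 1, 0, 0); (0, 0, 1, 1, 0))


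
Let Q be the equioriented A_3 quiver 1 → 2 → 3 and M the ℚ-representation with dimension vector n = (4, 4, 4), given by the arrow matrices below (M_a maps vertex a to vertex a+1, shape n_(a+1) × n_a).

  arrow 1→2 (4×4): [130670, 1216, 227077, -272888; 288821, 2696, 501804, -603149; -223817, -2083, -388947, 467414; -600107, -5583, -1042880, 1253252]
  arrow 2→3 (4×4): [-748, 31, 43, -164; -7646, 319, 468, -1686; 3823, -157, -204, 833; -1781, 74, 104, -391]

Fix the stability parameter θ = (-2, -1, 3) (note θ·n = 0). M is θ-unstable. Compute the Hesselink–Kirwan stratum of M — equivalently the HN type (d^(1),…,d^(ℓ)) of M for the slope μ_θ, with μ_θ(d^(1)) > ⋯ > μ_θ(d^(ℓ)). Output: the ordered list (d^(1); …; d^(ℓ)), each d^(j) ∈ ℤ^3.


Barcode: M ≅ I[1,2], I[1,3]^3, I[3,3]. HN layers by μ_θ (3 steps, strictly decreasing):
  μ^(1)=3; μ^(2)=-1; μ^(3)=-2

((0, 0, 4); (0, 4, 0); (4, 0, 0))


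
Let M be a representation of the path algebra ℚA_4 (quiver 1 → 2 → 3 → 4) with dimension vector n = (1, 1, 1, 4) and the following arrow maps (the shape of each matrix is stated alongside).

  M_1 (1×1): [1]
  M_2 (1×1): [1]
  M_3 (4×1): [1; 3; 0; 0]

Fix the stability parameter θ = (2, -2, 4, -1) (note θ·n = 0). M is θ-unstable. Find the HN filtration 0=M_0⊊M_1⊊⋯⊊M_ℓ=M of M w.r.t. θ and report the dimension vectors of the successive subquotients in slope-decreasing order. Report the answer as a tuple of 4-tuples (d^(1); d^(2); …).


Interval decomposition of M: I[1,4], I[4,4]^3.
HN type (ℓ=3): μ^(1)=3/2; μ^(2)=0; μ^(3)=-1

((0, 0, 1, 1); (1, 1, 0, 0); (0, 0, 0, 3))


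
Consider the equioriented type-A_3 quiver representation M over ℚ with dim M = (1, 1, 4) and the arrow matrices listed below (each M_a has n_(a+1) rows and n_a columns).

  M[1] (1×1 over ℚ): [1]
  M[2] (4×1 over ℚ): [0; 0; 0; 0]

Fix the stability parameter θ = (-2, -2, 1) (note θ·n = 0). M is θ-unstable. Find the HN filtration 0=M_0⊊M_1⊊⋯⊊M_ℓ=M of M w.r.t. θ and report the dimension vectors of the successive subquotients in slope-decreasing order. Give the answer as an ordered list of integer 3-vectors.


Interval decomposition of M: I[1,2], I[3,3]^4.
HN type (ℓ=2): μ^(1)=1; μ^(2)=-2

((0, 0, 4); (1, 1, 0))


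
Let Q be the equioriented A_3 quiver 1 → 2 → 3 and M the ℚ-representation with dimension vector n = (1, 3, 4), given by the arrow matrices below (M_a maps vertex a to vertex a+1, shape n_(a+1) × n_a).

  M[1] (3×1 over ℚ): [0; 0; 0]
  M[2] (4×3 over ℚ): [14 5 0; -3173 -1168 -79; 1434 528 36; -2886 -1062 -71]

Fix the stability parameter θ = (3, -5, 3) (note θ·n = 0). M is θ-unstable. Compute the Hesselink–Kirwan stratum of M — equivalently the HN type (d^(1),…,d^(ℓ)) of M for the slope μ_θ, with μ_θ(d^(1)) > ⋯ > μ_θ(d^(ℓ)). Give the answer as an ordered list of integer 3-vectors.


Via rank(M_{q-1}∘⋯∘M_p): M ≅ I[1,1], I[2,3]^3, I[3,3].
μ_θ-semistable layers: μ^(1)=3; μ^(2)=-5

((1, 0, 4); (0, 3, 0))


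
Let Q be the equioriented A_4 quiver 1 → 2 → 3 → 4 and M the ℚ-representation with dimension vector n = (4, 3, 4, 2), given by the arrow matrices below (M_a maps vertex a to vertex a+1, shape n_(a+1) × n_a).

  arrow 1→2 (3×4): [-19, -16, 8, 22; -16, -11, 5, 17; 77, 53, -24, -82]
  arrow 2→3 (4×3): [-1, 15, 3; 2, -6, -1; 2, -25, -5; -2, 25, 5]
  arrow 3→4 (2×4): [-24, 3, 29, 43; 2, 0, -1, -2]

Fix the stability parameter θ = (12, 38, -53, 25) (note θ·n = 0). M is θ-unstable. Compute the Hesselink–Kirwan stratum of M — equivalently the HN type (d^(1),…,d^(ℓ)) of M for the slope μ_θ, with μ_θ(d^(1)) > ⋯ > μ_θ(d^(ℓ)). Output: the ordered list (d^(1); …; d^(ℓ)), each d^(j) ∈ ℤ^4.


Barcode: M ≅ I[1,1], I[1,3], I[1,4]^2, I[3,3]. HN layers by μ_θ (4 steps, strictly decreasing):
  μ^(1)=25; μ^(2)=12; μ^(3)=-1; μ^(4)=-53

((0, 0, 0, 2); (1, 0, 0, 0); (3, 3, 3, 0); (0, 0, 1, 0))


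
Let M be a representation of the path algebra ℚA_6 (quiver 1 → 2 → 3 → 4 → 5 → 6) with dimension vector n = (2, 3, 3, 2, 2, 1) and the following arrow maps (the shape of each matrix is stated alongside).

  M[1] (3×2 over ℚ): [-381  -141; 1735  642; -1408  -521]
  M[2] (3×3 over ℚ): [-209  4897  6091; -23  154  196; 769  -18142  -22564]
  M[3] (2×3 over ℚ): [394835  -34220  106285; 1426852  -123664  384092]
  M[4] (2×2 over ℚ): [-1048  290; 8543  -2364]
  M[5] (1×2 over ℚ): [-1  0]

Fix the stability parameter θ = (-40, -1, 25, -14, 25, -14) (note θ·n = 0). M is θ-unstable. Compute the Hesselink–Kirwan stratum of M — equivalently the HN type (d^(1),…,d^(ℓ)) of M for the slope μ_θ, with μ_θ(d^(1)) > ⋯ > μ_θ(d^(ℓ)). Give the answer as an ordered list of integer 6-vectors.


Barcode: M ≅ I[1,2], I[1,5], I[2,3], I[3,3], I[4,6]. HN layers by μ_θ (5 steps, strictly decreasing):
  μ^(1)=25; μ^(2)=11/2; μ^(3)=-1; μ^(4)=-14; μ^(5)=-40

((0, 0, 2, 0, 1, 0); (0, 0, 1, 1, 1, 1); (0, 3, 0, 0, 0, 0); (0, 0, 0, 1, 0, 0); (2, 0, 0, 0, 0, 0))


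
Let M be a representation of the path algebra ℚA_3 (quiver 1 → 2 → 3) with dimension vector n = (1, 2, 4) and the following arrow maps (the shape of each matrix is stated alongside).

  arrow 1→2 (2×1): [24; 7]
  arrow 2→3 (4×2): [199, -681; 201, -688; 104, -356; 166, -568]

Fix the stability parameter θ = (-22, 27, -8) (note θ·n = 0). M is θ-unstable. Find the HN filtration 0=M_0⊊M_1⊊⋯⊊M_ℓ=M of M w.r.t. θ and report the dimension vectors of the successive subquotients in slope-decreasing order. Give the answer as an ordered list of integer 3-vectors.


Barcode: M ≅ I[1,3], I[2,3], I[3,3]^2. HN layers by μ_θ (3 steps, strictly decreasing):
  μ^(1)=19/2; μ^(2)=-8; μ^(3)=-22

((0, 2, 2); (0, 0, 2); (1, 0, 0))


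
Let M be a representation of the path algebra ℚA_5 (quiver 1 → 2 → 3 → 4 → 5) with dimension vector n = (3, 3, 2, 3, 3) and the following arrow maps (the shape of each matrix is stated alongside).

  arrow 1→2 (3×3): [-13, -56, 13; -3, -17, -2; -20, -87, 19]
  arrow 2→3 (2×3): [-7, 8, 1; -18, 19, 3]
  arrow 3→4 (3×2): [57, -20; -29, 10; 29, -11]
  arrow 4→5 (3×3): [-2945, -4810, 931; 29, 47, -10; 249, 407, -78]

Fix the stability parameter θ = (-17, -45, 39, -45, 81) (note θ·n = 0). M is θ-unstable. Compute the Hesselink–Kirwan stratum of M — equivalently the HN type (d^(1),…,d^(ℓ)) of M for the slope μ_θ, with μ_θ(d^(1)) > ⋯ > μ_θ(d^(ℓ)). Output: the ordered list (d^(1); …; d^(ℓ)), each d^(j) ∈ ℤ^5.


Barcode: M ≅ I[1,2], I[1,4], I[1,5], I[4,5], I[5,5]. HN layers by μ_θ (4 steps, strictly decreasing):
  μ^(1)=81; μ^(2)=-3; μ^(3)=-31; μ^(4)=-45

((0, 0, 0, 0, 3); (0, 0, 2, 2, 0); (3, 3, 0, 0, 0); (0, 0, 0, 1, 0))


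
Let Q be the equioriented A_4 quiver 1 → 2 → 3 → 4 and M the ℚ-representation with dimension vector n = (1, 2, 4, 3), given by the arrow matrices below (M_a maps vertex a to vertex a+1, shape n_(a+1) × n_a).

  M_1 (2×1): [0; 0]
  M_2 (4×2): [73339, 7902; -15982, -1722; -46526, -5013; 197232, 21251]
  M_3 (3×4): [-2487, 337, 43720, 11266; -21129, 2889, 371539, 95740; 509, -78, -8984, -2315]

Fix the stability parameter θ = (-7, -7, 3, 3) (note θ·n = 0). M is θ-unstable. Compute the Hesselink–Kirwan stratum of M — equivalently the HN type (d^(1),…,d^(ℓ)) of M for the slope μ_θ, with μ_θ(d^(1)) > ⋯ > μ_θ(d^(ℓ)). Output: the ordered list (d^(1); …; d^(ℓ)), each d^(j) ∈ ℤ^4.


Interval decomposition of M: I[1,1], I[2,4]^2, I[3,3], I[3,4].
HN type (ℓ=2): μ^(1)=3; μ^(2)=-7

((0, 0, 4, 3); (1, 2, 0, 0))


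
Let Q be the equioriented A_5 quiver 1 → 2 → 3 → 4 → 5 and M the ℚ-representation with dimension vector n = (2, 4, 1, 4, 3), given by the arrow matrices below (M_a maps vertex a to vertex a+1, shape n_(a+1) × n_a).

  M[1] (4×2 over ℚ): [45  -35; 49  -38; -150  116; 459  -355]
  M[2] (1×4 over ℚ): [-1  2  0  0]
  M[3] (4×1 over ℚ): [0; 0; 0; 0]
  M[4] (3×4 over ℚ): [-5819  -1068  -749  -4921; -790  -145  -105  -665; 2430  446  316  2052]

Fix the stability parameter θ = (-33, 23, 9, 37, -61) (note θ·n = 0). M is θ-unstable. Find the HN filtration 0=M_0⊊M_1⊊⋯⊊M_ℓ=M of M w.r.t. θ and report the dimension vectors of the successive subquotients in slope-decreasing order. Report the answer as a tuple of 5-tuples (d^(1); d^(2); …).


Barcode: M ≅ I[1,2], I[1,3], I[2,2]^2, I[4,4]^2, I[4,5]^2, I[5,5]. HN layers by μ_θ (6 steps, strictly decreasing):
  μ^(1)=37; μ^(2)=23; μ^(3)=16; μ^(4)=-12; μ^(5)=-33; μ^(6)=-61

((0, 0, 0, 2, 0); (0, 3, 0, 0, 0); (0, 1, 1, 0, 0); (0, 0, 0, 2, 2); (2, 0, 0, 0, 0); (0, 0, 0, 0, 1))


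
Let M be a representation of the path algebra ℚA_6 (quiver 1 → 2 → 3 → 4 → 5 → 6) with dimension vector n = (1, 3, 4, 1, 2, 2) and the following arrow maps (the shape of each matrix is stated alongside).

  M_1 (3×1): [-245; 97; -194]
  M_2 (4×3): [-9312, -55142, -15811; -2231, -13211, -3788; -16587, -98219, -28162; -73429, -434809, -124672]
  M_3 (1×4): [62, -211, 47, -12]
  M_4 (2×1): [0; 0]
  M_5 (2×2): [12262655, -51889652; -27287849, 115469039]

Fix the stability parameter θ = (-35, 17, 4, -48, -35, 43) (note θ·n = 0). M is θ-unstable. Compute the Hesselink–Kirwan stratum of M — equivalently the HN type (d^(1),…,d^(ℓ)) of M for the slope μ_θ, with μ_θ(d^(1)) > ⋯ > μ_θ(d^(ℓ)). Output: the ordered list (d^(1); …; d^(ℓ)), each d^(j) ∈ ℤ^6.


Via rank(M_{q-1}∘⋯∘M_p): M ≅ I[1,2], I[2,3], I[2,4], I[3,3]^2, I[5,6]^2.
μ_θ-semistable layers: μ^(1)=43; μ^(2)=17; μ^(3)=21/2; μ^(4)=4; μ^(5)=-9; μ^(6)=-35

((0, 0, 0, 0, 0, 2); (0, 1, 0, 0, 0, 0); (0, 1, 1, 0, 0, 0); (0, 0, 2, 0, 0, 0); (0, 1, 1, 1, 0, 0); (1, 0, 0, 0, 2, 0))


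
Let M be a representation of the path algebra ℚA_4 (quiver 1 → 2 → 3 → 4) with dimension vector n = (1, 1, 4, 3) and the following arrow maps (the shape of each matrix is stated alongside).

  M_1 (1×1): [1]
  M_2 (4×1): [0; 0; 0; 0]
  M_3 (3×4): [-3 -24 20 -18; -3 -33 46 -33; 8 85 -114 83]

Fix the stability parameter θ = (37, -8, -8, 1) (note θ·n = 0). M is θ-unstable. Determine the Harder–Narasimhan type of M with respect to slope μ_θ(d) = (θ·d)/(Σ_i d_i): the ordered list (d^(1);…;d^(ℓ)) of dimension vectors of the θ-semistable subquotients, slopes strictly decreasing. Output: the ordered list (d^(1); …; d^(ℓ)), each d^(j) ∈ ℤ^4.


Interval decomposition of M: I[1,2], I[3,3]^2, I[3,4]^2, I[4,4].
HN type (ℓ=3): μ^(1)=29/2; μ^(2)=1; μ^(3)=-8

((1, 1, 0, 0); (0, 0, 0, 3); (0, 0, 4, 0))


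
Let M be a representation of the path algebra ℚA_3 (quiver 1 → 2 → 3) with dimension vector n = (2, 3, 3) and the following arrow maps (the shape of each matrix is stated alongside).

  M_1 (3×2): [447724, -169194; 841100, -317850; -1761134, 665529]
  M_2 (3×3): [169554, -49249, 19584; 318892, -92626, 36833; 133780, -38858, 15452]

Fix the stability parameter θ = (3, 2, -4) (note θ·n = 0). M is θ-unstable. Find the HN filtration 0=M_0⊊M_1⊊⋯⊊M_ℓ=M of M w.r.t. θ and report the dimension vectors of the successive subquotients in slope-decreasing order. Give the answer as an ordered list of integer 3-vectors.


Interval decomposition of M: I[1,1], I[1,3], I[2,2], I[2,3], I[3,3].
HN type (ℓ=5): μ^(1)=3; μ^(2)=2; μ^(3)=1/3; μ^(4)=-1; μ^(5)=-4

((1, 0, 0); (0, 1, 0); (1, 1, 1); (0, 1, 1); (0, 0, 1))


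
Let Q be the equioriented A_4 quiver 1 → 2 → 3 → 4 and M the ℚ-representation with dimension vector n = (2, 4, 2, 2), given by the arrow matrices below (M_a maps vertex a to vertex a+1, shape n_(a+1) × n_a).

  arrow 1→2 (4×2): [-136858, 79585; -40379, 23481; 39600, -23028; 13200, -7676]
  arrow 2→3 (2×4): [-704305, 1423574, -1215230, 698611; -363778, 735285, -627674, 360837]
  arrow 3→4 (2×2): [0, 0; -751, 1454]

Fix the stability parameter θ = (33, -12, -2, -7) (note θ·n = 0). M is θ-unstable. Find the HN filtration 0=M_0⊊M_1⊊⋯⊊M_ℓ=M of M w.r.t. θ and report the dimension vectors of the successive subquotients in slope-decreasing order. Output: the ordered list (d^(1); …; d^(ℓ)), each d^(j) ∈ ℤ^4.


Interval decomposition of M: I[1,3], I[1,4], I[2,2]^2, I[4,4].
HN type (ℓ=4): μ^(1)=19/3; μ^(2)=3; μ^(3)=-7; μ^(4)=-12

((1, 1, 1, 0); (1, 1, 1, 1); (0, 0, 0, 1); (0, 2, 0, 0))


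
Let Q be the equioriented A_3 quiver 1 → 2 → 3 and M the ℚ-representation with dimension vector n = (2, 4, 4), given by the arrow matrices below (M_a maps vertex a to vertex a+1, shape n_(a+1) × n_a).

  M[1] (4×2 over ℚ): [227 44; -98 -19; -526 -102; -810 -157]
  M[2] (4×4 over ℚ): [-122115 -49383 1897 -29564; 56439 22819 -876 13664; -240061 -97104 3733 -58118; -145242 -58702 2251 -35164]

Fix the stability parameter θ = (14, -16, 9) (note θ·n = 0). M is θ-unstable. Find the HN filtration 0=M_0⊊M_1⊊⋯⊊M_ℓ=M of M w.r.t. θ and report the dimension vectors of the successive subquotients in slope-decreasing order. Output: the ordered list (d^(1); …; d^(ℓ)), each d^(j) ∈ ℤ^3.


Interval decomposition of M: I[1,3]^2, I[2,2], I[2,3], I[3,3].
HN type (ℓ=3): μ^(1)=9; μ^(2)=-1; μ^(3)=-16

((0, 0, 4); (2, 2, 0); (0, 2, 0))


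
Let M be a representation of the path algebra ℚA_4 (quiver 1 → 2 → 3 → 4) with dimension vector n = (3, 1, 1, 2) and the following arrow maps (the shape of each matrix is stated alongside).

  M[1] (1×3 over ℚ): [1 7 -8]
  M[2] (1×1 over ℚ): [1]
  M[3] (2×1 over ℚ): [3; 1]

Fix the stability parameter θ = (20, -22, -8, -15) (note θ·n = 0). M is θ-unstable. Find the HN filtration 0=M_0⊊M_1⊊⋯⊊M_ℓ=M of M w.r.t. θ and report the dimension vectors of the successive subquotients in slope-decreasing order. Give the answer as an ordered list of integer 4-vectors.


Barcode: M ≅ I[1,1]^2, I[1,4], I[4,4]. HN layers by μ_θ (3 steps, strictly decreasing):
  μ^(1)=20; μ^(2)=-25/4; μ^(3)=-15

((2, 0, 0, 0); (1, 1, 1, 1); (0, 0, 0, 1))


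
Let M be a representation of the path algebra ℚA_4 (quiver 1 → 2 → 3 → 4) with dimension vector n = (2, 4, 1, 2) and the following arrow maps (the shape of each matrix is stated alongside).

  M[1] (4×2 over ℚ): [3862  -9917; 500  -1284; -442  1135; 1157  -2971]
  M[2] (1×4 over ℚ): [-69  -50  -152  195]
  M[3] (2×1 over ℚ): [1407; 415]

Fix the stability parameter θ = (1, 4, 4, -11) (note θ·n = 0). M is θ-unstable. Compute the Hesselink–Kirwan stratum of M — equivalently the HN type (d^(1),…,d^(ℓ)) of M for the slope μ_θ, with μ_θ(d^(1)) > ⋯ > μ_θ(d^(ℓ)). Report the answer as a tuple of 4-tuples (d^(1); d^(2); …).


Via rank(M_{q-1}∘⋯∘M_p): M ≅ I[1,2], I[1,4], I[2,2]^2, I[4,4].
μ_θ-semistable layers: μ^(1)=4; μ^(2)=1; μ^(3)=-1/2; μ^(4)=-11

((0, 3, 0, 0); (1, 0, 0, 0); (1, 1, 1, 1); (0, 0, 0, 1))


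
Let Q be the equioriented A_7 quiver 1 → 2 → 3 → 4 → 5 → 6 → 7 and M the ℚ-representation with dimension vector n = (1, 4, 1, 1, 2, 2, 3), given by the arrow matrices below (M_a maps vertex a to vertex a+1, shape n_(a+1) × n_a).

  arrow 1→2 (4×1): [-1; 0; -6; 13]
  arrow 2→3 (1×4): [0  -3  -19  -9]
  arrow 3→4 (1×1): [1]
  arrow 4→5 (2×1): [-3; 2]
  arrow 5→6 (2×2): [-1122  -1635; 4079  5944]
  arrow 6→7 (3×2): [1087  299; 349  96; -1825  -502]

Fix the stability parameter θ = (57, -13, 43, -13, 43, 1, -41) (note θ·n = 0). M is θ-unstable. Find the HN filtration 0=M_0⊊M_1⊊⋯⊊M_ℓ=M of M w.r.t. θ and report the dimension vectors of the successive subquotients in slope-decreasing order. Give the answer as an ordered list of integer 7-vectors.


Interval decomposition of M: I[1,7], I[2,2]^3, I[5,7], I[7,7].
HN type (ℓ=4): μ^(1)=11; μ^(2)=1; μ^(3)=-13; μ^(4)=-41

((1, 1, 1, 1, 1, 1, 1); (0, 0, 0, 0, 1, 1, 1); (0, 3, 0, 0, 0, 0, 0); (0, 0, 0, 0, 0, 0, 1))


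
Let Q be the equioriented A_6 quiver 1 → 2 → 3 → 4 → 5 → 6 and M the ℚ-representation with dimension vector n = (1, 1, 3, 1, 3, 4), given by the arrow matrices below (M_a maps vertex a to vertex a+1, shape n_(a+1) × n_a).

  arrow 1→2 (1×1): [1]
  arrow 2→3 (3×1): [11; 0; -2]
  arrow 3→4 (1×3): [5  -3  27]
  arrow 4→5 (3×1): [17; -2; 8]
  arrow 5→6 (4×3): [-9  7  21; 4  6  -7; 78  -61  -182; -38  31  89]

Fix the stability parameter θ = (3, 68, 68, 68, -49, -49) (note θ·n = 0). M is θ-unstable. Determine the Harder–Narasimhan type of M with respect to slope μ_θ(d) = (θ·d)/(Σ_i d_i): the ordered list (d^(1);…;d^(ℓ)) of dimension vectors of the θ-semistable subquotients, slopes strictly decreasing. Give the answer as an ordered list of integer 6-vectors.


Interval decomposition of M: I[1,6], I[3,3]^2, I[5,6]^2, I[6,6].
HN type (ℓ=4): μ^(1)=68; μ^(2)=106/5; μ^(3)=3; μ^(4)=-49

((0, 0, 2, 0, 0, 0); (0, 1, 1, 1, 1, 1); (1, 0, 0, 0, 0, 0); (0, 0, 0, 0, 2, 3))


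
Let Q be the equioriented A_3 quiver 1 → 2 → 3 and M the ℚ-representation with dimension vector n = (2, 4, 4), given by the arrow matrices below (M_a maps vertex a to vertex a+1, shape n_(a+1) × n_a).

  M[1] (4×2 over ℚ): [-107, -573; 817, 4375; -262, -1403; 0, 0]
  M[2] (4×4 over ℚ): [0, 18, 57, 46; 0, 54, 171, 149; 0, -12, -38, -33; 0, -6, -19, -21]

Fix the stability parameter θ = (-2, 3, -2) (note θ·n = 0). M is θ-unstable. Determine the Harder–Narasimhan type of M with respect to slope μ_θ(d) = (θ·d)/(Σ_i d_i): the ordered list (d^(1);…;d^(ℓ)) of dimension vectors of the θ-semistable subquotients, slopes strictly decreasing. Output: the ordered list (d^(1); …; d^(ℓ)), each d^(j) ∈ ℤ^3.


Interval decomposition of M: I[1,2], I[1,3], I[2,2], I[2,3], I[3,3]^2.
HN type (ℓ=3): μ^(1)=3; μ^(2)=1/2; μ^(3)=-2

((0, 2, 0); (0, 2, 2); (2, 0, 2))
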